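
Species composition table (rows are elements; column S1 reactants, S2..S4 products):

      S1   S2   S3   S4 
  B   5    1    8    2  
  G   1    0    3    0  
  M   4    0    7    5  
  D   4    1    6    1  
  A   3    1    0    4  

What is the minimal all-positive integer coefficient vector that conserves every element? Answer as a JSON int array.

Coefficients: [3, 5, 1, 1]

B: 3·5 = 15 | 5·1+1·8+1·2 = 15
G: 3·1 = 3 | 5·0+1·3+1·0 = 3
M: 3·4 = 12 | 5·0+1·7+1·5 = 12
D: 3·4 = 12 | 5·1+1·6+1·1 = 12
A: 3·3 = 9 | 5·1+1·0+1·4 = 9
gcd(3,5,1,1) = 1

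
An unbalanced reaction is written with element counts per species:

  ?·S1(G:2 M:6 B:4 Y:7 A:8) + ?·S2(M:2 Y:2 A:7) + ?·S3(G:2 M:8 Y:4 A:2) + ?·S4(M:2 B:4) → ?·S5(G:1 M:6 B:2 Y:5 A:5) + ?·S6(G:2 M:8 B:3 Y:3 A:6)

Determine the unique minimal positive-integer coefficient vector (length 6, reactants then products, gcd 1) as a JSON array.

G: 2·2+4·0+5·2+4·0 = 14 | 6·1+4·2 = 14
M: 2·6+4·2+5·8+4·2 = 68 | 6·6+4·8 = 68
B: 2·4+4·0+5·0+4·4 = 24 | 6·2+4·3 = 24
Y: 2·7+4·2+5·4+4·0 = 42 | 6·5+4·3 = 42
A: 2·8+4·7+5·2+4·0 = 54 | 6·5+4·6 = 54
gcd(2,4,5,4,6,4) = 1

Coefficients: [2, 4, 5, 4, 6, 4]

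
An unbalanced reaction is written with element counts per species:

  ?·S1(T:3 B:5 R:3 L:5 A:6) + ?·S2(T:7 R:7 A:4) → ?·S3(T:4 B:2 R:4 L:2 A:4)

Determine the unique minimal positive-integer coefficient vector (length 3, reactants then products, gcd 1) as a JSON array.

T: 2·3+2·7 = 20 | 5·4 = 20
B: 2·5+2·0 = 10 | 5·2 = 10
R: 2·3+2·7 = 20 | 5·4 = 20
L: 2·5+2·0 = 10 | 5·2 = 10
A: 2·6+2·4 = 20 | 5·4 = 20
gcd(2,2,5) = 1

Coefficients: [2, 2, 5]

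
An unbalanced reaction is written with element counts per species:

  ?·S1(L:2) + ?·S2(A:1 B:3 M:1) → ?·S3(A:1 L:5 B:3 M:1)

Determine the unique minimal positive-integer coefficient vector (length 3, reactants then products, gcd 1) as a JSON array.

Coefficients: [5, 2, 2]

A: 5·0+2·1 = 2 | 2·1 = 2
L: 5·2+2·0 = 10 | 2·5 = 10
B: 5·0+2·3 = 6 | 2·3 = 6
M: 5·0+2·1 = 2 | 2·1 = 2
gcd(5,2,2) = 1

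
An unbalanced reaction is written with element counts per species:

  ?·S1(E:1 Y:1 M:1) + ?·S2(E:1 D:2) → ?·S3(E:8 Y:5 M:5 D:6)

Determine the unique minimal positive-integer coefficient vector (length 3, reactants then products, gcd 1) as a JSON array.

Coefficients: [5, 3, 1]

E: 5·1+3·1 = 8 | 1·8 = 8
Y: 5·1+3·0 = 5 | 1·5 = 5
M: 5·1+3·0 = 5 | 1·5 = 5
D: 5·0+3·2 = 6 | 1·6 = 6
gcd(5,3,1) = 1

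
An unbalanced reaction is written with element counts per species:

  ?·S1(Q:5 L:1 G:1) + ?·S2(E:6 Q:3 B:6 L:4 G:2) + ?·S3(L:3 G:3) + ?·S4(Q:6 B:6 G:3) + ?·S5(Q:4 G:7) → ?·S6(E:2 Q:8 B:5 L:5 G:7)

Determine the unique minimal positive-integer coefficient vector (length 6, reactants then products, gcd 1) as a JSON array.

E: 4·0+2·6+6·0+3·0+1·0 = 12 | 6·2 = 12
Q: 4·5+2·3+6·0+3·6+1·4 = 48 | 6·8 = 48
B: 4·0+2·6+6·0+3·6+1·0 = 30 | 6·5 = 30
L: 4·1+2·4+6·3+3·0+1·0 = 30 | 6·5 = 30
G: 4·1+2·2+6·3+3·3+1·7 = 42 | 6·7 = 42
gcd(4,2,6,3,1,6) = 1

Coefficients: [4, 2, 6, 3, 1, 6]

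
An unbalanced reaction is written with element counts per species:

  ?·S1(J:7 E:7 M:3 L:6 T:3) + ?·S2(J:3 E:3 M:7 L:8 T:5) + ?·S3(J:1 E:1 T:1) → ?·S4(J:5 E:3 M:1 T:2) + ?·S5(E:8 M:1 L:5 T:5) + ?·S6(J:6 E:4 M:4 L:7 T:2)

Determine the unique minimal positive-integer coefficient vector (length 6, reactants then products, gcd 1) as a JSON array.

Coefficients: [5, 1, 6, 4, 2, 4]

J: 5·7+1·3+6·1 = 44 | 4·5+2·0+4·6 = 44
E: 5·7+1·3+6·1 = 44 | 4·3+2·8+4·4 = 44
M: 5·3+1·7+6·0 = 22 | 4·1+2·1+4·4 = 22
L: 5·6+1·8+6·0 = 38 | 4·0+2·5+4·7 = 38
T: 5·3+1·5+6·1 = 26 | 4·2+2·5+4·2 = 26
gcd(5,1,6,4,2,4) = 1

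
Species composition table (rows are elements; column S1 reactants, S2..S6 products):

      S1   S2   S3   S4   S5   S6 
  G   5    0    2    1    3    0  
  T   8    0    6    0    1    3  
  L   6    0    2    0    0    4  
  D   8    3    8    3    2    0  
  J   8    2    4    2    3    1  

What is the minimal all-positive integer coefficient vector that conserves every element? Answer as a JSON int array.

G: 4·5 = 20 | 1·0+2·2+1·1+5·3+5·0 = 20
T: 4·8 = 32 | 1·0+2·6+1·0+5·1+5·3 = 32
L: 4·6 = 24 | 1·0+2·2+1·0+5·0+5·4 = 24
D: 4·8 = 32 | 1·3+2·8+1·3+5·2+5·0 = 32
J: 4·8 = 32 | 1·2+2·4+1·2+5·3+5·1 = 32
gcd(4,1,2,1,5,5) = 1

Coefficients: [4, 1, 2, 1, 5, 5]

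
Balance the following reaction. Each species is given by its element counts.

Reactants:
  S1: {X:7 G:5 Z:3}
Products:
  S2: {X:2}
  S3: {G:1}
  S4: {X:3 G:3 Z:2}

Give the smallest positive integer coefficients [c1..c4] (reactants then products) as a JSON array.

Coefficients: [4, 5, 2, 6]

X: 4·7 = 28 | 5·2+2·0+6·3 = 28
G: 4·5 = 20 | 5·0+2·1+6·3 = 20
Z: 4·3 = 12 | 5·0+2·0+6·2 = 12
gcd(4,5,2,6) = 1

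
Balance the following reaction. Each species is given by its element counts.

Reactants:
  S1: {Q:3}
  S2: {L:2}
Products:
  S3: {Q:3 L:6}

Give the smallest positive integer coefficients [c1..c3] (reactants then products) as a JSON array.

Q: 1·3+3·0 = 3 | 1·3 = 3
L: 1·0+3·2 = 6 | 1·6 = 6
gcd(1,3,1) = 1

Coefficients: [1, 3, 1]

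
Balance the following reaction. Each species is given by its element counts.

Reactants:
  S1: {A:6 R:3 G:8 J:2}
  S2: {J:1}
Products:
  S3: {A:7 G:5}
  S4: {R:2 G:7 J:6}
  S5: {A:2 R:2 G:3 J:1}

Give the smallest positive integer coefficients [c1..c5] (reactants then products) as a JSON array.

A: 4·6+3·0 = 24 | 2·7+1·0+5·2 = 24
R: 4·3+3·0 = 12 | 2·0+1·2+5·2 = 12
G: 4·8+3·0 = 32 | 2·5+1·7+5·3 = 32
J: 4·2+3·1 = 11 | 2·0+1·6+5·1 = 11
gcd(4,3,2,1,5) = 1

Coefficients: [4, 3, 2, 1, 5]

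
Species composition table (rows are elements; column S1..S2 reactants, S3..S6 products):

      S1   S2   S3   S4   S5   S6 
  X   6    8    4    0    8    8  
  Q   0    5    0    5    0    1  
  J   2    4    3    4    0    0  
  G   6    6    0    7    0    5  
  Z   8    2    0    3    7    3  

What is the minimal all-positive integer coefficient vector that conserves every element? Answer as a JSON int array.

X: 4·6+6·8 = 72 | 4·4+5·0+2·8+5·8 = 72
Q: 4·0+6·5 = 30 | 4·0+5·5+2·0+5·1 = 30
J: 4·2+6·4 = 32 | 4·3+5·4+2·0+5·0 = 32
G: 4·6+6·6 = 60 | 4·0+5·7+2·0+5·5 = 60
Z: 4·8+6·2 = 44 | 4·0+5·3+2·7+5·3 = 44
gcd(4,6,4,5,2,5) = 1

Coefficients: [4, 6, 4, 5, 2, 5]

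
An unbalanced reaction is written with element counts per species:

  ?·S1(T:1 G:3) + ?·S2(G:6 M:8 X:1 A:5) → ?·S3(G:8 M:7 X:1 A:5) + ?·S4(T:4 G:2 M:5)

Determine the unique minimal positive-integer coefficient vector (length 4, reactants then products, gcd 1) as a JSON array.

Coefficients: [4, 5, 5, 1]

T: 4·1+5·0 = 4 | 5·0+1·4 = 4
G: 4·3+5·6 = 42 | 5·8+1·2 = 42
M: 4·0+5·8 = 40 | 5·7+1·5 = 40
X: 4·0+5·1 = 5 | 5·1+1·0 = 5
A: 4·0+5·5 = 25 | 5·5+1·0 = 25
gcd(4,5,5,1) = 1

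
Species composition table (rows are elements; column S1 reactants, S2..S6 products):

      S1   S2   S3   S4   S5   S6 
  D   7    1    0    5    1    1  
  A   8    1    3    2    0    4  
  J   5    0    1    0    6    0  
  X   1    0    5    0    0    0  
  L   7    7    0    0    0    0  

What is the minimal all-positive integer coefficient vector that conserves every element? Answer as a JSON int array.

Coefficients: [5, 5, 1, 4, 4, 6]

D: 5·7 = 35 | 5·1+1·0+4·5+4·1+6·1 = 35
A: 5·8 = 40 | 5·1+1·3+4·2+4·0+6·4 = 40
J: 5·5 = 25 | 5·0+1·1+4·0+4·6+6·0 = 25
X: 5·1 = 5 | 5·0+1·5+4·0+4·0+6·0 = 5
L: 5·7 = 35 | 5·7+1·0+4·0+4·0+6·0 = 35
gcd(5,5,1,4,4,6) = 1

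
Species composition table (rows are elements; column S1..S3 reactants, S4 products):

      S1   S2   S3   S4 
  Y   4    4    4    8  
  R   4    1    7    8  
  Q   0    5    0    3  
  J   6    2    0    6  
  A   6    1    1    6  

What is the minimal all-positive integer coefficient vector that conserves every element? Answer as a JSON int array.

Y: 4·4+3·4+3·4 = 40 | 5·8 = 40
R: 4·4+3·1+3·7 = 40 | 5·8 = 40
Q: 4·0+3·5+3·0 = 15 | 5·3 = 15
J: 4·6+3·2+3·0 = 30 | 5·6 = 30
A: 4·6+3·1+3·1 = 30 | 5·6 = 30
gcd(4,3,3,5) = 1

Coefficients: [4, 3, 3, 5]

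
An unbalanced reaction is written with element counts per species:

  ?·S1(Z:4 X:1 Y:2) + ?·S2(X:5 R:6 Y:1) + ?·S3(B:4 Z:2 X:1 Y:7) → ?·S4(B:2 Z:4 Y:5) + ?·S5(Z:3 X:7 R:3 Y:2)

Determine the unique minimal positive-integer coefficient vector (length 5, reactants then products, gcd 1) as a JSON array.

Coefficients: [6, 1, 3, 6, 2]

B: 6·0+1·0+3·4 = 12 | 6·2+2·0 = 12
Z: 6·4+1·0+3·2 = 30 | 6·4+2·3 = 30
X: 6·1+1·5+3·1 = 14 | 6·0+2·7 = 14
R: 6·0+1·6+3·0 = 6 | 6·0+2·3 = 6
Y: 6·2+1·1+3·7 = 34 | 6·5+2·2 = 34
gcd(6,1,3,6,2) = 1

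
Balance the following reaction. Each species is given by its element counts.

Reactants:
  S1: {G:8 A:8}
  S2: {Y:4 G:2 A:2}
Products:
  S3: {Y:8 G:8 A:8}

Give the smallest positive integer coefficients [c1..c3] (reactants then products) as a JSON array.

Coefficients: [1, 4, 2]

Y: 1·0+4·4 = 16 | 2·8 = 16
G: 1·8+4·2 = 16 | 2·8 = 16
A: 1·8+4·2 = 16 | 2·8 = 16
gcd(1,4,2) = 1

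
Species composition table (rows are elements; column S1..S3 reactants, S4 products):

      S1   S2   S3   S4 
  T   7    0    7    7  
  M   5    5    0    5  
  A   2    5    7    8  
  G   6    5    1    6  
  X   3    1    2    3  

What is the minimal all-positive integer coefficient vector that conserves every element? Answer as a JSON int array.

Coefficients: [2, 3, 3, 5]

T: 2·7+3·0+3·7 = 35 | 5·7 = 35
M: 2·5+3·5+3·0 = 25 | 5·5 = 25
A: 2·2+3·5+3·7 = 40 | 5·8 = 40
G: 2·6+3·5+3·1 = 30 | 5·6 = 30
X: 2·3+3·1+3·2 = 15 | 5·3 = 15
gcd(2,3,3,5) = 1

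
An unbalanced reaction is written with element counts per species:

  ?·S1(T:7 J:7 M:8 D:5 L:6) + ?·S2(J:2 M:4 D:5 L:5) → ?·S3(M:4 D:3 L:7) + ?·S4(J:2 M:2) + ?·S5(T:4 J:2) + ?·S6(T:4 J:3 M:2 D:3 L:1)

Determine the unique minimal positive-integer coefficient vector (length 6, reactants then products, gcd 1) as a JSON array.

Coefficients: [4, 2, 4, 6, 1, 6]

T: 4·7+2·0 = 28 | 4·0+6·0+1·4+6·4 = 28
J: 4·7+2·2 = 32 | 4·0+6·2+1·2+6·3 = 32
M: 4·8+2·4 = 40 | 4·4+6·2+1·0+6·2 = 40
D: 4·5+2·5 = 30 | 4·3+6·0+1·0+6·3 = 30
L: 4·6+2·5 = 34 | 4·7+6·0+1·0+6·1 = 34
gcd(4,2,4,6,1,6) = 1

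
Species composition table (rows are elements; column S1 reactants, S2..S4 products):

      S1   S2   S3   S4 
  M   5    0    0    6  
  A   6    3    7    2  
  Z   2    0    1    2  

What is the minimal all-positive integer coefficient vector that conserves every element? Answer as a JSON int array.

M: 6·5 = 30 | 4·0+2·0+5·6 = 30
A: 6·6 = 36 | 4·3+2·7+5·2 = 36
Z: 6·2 = 12 | 4·0+2·1+5·2 = 12
gcd(6,4,2,5) = 1

Coefficients: [6, 4, 2, 5]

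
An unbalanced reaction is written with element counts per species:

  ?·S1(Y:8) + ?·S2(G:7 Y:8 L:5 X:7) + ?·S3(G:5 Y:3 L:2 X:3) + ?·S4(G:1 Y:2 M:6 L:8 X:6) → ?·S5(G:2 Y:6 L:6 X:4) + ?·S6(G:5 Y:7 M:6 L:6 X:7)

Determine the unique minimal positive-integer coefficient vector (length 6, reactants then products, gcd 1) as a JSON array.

G: 4·0+2·7+4·5+6·1 = 40 | 5·2+6·5 = 40
Y: 4·8+2·8+4·3+6·2 = 72 | 5·6+6·7 = 72
M: 4·0+2·0+4·0+6·6 = 36 | 5·0+6·6 = 36
L: 4·0+2·5+4·2+6·8 = 66 | 5·6+6·6 = 66
X: 4·0+2·7+4·3+6·6 = 62 | 5·4+6·7 = 62
gcd(4,2,4,6,5,6) = 1

Coefficients: [4, 2, 4, 6, 5, 6]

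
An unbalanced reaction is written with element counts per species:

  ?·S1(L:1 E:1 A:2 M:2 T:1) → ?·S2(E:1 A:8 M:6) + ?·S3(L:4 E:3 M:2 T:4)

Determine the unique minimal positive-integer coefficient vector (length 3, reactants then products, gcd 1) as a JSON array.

L: 4·1 = 4 | 1·0+1·4 = 4
E: 4·1 = 4 | 1·1+1·3 = 4
A: 4·2 = 8 | 1·8+1·0 = 8
M: 4·2 = 8 | 1·6+1·2 = 8
T: 4·1 = 4 | 1·0+1·4 = 4
gcd(4,1,1) = 1

Coefficients: [4, 1, 1]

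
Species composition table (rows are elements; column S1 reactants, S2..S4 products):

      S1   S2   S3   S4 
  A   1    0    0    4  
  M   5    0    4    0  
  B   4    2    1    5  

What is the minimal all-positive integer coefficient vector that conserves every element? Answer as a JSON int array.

Coefficients: [4, 3, 5, 1]

A: 4·1 = 4 | 3·0+5·0+1·4 = 4
M: 4·5 = 20 | 3·0+5·4+1·0 = 20
B: 4·4 = 16 | 3·2+5·1+1·5 = 16
gcd(4,3,5,1) = 1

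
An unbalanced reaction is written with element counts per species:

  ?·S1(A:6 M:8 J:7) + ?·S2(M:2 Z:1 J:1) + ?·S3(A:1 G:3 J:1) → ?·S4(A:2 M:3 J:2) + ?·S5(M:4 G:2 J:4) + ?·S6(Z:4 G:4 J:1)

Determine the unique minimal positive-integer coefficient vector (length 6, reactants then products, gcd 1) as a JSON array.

A: 1·6+4·0+2·1 = 8 | 4·2+1·0+1·0 = 8
M: 1·8+4·2+2·0 = 16 | 4·3+1·4+1·0 = 16
Z: 1·0+4·1+2·0 = 4 | 4·0+1·0+1·4 = 4
G: 1·0+4·0+2·3 = 6 | 4·0+1·2+1·4 = 6
J: 1·7+4·1+2·1 = 13 | 4·2+1·4+1·1 = 13
gcd(1,4,2,4,1,1) = 1

Coefficients: [1, 4, 2, 4, 1, 1]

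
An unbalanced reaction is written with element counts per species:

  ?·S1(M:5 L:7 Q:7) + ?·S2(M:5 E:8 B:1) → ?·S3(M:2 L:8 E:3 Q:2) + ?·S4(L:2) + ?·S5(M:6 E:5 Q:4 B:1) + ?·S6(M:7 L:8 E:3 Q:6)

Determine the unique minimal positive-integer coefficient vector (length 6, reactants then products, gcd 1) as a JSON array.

Coefficients: [6, 5, 2, 1, 5, 3]

M: 6·5+5·5 = 55 | 2·2+1·0+5·6+3·7 = 55
L: 6·7+5·0 = 42 | 2·8+1·2+5·0+3·8 = 42
E: 6·0+5·8 = 40 | 2·3+1·0+5·5+3·3 = 40
Q: 6·7+5·0 = 42 | 2·2+1·0+5·4+3·6 = 42
B: 6·0+5·1 = 5 | 2·0+1·0+5·1+3·0 = 5
gcd(6,5,2,1,5,3) = 1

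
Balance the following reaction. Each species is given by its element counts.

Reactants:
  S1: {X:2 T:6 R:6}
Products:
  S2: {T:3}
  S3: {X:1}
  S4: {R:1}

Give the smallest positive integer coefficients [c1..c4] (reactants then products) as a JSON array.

X: 1·2 = 2 | 2·0+2·1+6·0 = 2
T: 1·6 = 6 | 2·3+2·0+6·0 = 6
R: 1·6 = 6 | 2·0+2·0+6·1 = 6
gcd(1,2,2,6) = 1

Coefficients: [1, 2, 2, 6]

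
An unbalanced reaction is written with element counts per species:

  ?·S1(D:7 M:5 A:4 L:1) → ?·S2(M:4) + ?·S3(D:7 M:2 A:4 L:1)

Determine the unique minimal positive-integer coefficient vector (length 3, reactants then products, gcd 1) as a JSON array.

D: 4·7 = 28 | 3·0+4·7 = 28
M: 4·5 = 20 | 3·4+4·2 = 20
A: 4·4 = 16 | 3·0+4·4 = 16
L: 4·1 = 4 | 3·0+4·1 = 4
gcd(4,3,4) = 1

Coefficients: [4, 3, 4]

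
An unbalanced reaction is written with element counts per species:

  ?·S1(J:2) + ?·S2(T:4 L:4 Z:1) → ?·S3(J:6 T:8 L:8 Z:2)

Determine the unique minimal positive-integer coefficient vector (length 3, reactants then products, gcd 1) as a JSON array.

J: 3·2+2·0 = 6 | 1·6 = 6
T: 3·0+2·4 = 8 | 1·8 = 8
L: 3·0+2·4 = 8 | 1·8 = 8
Z: 3·0+2·1 = 2 | 1·2 = 2
gcd(3,2,1) = 1

Coefficients: [3, 2, 1]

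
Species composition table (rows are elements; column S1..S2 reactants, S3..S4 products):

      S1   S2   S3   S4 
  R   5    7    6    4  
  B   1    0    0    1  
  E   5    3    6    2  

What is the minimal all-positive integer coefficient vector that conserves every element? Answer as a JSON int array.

Coefficients: [4, 2, 3, 4]

R: 4·5+2·7 = 34 | 3·6+4·4 = 34
B: 4·1+2·0 = 4 | 3·0+4·1 = 4
E: 4·5+2·3 = 26 | 3·6+4·2 = 26
gcd(4,2,3,4) = 1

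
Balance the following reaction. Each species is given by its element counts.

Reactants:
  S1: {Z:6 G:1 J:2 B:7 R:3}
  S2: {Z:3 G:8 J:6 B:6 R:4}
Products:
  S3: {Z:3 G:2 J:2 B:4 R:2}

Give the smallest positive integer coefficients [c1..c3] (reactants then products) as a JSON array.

Z: 2·6+1·3 = 15 | 5·3 = 15
G: 2·1+1·8 = 10 | 5·2 = 10
J: 2·2+1·6 = 10 | 5·2 = 10
B: 2·7+1·6 = 20 | 5·4 = 20
R: 2·3+1·4 = 10 | 5·2 = 10
gcd(2,1,5) = 1

Coefficients: [2, 1, 5]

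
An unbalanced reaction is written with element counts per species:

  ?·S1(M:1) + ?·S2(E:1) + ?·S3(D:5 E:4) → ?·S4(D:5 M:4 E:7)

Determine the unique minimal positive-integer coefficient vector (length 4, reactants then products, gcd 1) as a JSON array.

Coefficients: [4, 3, 1, 1]

D: 4·0+3·0+1·5 = 5 | 1·5 = 5
M: 4·1+3·0+1·0 = 4 | 1·4 = 4
E: 4·0+3·1+1·4 = 7 | 1·7 = 7
gcd(4,3,1,1) = 1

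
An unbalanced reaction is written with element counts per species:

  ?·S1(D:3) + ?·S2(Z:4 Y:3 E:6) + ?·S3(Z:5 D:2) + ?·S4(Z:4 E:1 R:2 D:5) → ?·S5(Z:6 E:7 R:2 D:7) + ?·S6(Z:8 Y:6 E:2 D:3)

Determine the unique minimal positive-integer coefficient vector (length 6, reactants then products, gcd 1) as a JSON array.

Coefficients: [5, 6, 2, 5, 5, 3]

Z: 5·0+6·4+2·5+5·4 = 54 | 5·6+3·8 = 54
Y: 5·0+6·3+2·0+5·0 = 18 | 5·0+3·6 = 18
E: 5·0+6·6+2·0+5·1 = 41 | 5·7+3·2 = 41
R: 5·0+6·0+2·0+5·2 = 10 | 5·2+3·0 = 10
D: 5·3+6·0+2·2+5·5 = 44 | 5·7+3·3 = 44
gcd(5,6,2,5,5,3) = 1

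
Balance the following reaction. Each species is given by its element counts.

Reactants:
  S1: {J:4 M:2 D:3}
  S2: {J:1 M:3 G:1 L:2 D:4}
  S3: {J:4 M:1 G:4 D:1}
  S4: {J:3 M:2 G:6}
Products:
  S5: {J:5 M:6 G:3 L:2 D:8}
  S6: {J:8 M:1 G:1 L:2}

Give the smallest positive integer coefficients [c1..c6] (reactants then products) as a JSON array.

J: 5·4+6·1+1·4+1·3 = 33 | 5·5+1·8 = 33
M: 5·2+6·3+1·1+1·2 = 31 | 5·6+1·1 = 31
G: 5·0+6·1+1·4+1·6 = 16 | 5·3+1·1 = 16
L: 5·0+6·2+1·0+1·0 = 12 | 5·2+1·2 = 12
D: 5·3+6·4+1·1+1·0 = 40 | 5·8+1·0 = 40
gcd(5,6,1,1,5,1) = 1

Coefficients: [5, 6, 1, 1, 5, 1]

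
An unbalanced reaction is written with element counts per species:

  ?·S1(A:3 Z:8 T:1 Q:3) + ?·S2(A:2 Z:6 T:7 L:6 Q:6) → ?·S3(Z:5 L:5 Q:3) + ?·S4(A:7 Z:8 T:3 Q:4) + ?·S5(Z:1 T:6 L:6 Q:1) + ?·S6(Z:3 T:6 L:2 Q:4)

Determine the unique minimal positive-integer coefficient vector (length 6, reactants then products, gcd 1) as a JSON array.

Coefficients: [3, 6, 4, 3, 1, 5]

A: 3·3+6·2 = 21 | 4·0+3·7+1·0+5·0 = 21
Z: 3·8+6·6 = 60 | 4·5+3·8+1·1+5·3 = 60
T: 3·1+6·7 = 45 | 4·0+3·3+1·6+5·6 = 45
L: 3·0+6·6 = 36 | 4·5+3·0+1·6+5·2 = 36
Q: 3·3+6·6 = 45 | 4·3+3·4+1·1+5·4 = 45
gcd(3,6,4,3,1,5) = 1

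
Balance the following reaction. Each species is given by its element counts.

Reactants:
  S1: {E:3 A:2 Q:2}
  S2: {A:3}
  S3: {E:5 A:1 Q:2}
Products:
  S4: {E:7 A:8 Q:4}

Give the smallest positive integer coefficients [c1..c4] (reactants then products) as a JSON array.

Coefficients: [3, 3, 1, 2]

E: 3·3+3·0+1·5 = 14 | 2·7 = 14
A: 3·2+3·3+1·1 = 16 | 2·8 = 16
Q: 3·2+3·0+1·2 = 8 | 2·4 = 8
gcd(3,3,1,2) = 1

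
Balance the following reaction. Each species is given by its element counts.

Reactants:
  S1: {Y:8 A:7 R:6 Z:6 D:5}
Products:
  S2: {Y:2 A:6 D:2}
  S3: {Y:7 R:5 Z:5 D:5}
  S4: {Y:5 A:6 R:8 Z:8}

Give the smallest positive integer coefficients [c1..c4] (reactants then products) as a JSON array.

Y: 6·8 = 48 | 5·2+4·7+2·5 = 48
A: 6·7 = 42 | 5·6+4·0+2·6 = 42
R: 6·6 = 36 | 5·0+4·5+2·8 = 36
Z: 6·6 = 36 | 5·0+4·5+2·8 = 36
D: 6·5 = 30 | 5·2+4·5+2·0 = 30
gcd(6,5,4,2) = 1

Coefficients: [6, 5, 4, 2]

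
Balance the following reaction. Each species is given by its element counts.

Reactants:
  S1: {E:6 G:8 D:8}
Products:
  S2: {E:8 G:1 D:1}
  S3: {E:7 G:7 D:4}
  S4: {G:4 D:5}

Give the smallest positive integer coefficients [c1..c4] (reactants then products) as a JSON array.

Coefficients: [5, 2, 2, 6]

E: 5·6 = 30 | 2·8+2·7+6·0 = 30
G: 5·8 = 40 | 2·1+2·7+6·4 = 40
D: 5·8 = 40 | 2·1+2·4+6·5 = 40
gcd(5,2,2,6) = 1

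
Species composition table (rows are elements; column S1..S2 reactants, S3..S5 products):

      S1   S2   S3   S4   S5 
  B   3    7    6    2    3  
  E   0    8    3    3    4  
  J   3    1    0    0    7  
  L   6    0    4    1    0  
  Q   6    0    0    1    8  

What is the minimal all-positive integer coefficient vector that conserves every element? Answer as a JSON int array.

Coefficients: [5, 6, 6, 6, 3]

B: 5·3+6·7 = 57 | 6·6+6·2+3·3 = 57
E: 5·0+6·8 = 48 | 6·3+6·3+3·4 = 48
J: 5·3+6·1 = 21 | 6·0+6·0+3·7 = 21
L: 5·6+6·0 = 30 | 6·4+6·1+3·0 = 30
Q: 5·6+6·0 = 30 | 6·0+6·1+3·8 = 30
gcd(5,6,6,6,3) = 1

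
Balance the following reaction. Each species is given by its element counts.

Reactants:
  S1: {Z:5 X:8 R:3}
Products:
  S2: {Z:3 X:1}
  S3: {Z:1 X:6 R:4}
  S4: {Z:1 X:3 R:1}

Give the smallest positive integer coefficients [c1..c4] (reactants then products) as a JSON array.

Coefficients: [3, 3, 1, 5]

Z: 3·5 = 15 | 3·3+1·1+5·1 = 15
X: 3·8 = 24 | 3·1+1·6+5·3 = 24
R: 3·3 = 9 | 3·0+1·4+5·1 = 9
gcd(3,3,1,5) = 1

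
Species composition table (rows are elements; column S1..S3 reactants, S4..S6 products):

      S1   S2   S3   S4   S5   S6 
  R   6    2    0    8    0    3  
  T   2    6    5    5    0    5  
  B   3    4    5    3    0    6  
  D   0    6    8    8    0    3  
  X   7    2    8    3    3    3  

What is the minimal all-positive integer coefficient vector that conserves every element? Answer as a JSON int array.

Coefficients: [2, 1, 1, 1, 5, 2]

R: 2·6+1·2+1·0 = 14 | 1·8+5·0+2·3 = 14
T: 2·2+1·6+1·5 = 15 | 1·5+5·0+2·5 = 15
B: 2·3+1·4+1·5 = 15 | 1·3+5·0+2·6 = 15
D: 2·0+1·6+1·8 = 14 | 1·8+5·0+2·3 = 14
X: 2·7+1·2+1·8 = 24 | 1·3+5·3+2·3 = 24
gcd(2,1,1,1,5,2) = 1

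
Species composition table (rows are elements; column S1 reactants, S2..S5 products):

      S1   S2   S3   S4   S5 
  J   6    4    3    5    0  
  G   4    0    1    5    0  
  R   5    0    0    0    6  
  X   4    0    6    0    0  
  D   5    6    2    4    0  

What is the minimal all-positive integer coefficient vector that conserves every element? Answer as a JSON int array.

J: 6·6 = 36 | 1·4+4·3+4·5+5·0 = 36
G: 6·4 = 24 | 1·0+4·1+4·5+5·0 = 24
R: 6·5 = 30 | 1·0+4·0+4·0+5·6 = 30
X: 6·4 = 24 | 1·0+4·6+4·0+5·0 = 24
D: 6·5 = 30 | 1·6+4·2+4·4+5·0 = 30
gcd(6,1,4,4,5) = 1

Coefficients: [6, 1, 4, 4, 5]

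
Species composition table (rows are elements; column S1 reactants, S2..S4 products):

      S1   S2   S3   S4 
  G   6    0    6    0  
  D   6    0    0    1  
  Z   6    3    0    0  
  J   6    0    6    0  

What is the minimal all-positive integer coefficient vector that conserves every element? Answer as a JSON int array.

Coefficients: [1, 2, 1, 6]

G: 1·6 = 6 | 2·0+1·6+6·0 = 6
D: 1·6 = 6 | 2·0+1·0+6·1 = 6
Z: 1·6 = 6 | 2·3+1·0+6·0 = 6
J: 1·6 = 6 | 2·0+1·6+6·0 = 6
gcd(1,2,1,6) = 1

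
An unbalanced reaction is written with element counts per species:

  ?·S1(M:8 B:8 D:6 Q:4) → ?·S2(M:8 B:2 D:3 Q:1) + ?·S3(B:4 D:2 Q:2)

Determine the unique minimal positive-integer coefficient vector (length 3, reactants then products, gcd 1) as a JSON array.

Coefficients: [2, 2, 3]

M: 2·8 = 16 | 2·8+3·0 = 16
B: 2·8 = 16 | 2·2+3·4 = 16
D: 2·6 = 12 | 2·3+3·2 = 12
Q: 2·4 = 8 | 2·1+3·2 = 8
gcd(2,2,3) = 1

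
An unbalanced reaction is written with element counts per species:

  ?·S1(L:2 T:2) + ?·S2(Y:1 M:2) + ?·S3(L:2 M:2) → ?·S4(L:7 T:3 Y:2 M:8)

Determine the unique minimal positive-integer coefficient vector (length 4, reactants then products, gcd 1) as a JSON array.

Coefficients: [3, 4, 4, 2]

L: 3·2+4·0+4·2 = 14 | 2·7 = 14
T: 3·2+4·0+4·0 = 6 | 2·3 = 6
Y: 3·0+4·1+4·0 = 4 | 2·2 = 4
M: 3·0+4·2+4·2 = 16 | 2·8 = 16
gcd(3,4,4,2) = 1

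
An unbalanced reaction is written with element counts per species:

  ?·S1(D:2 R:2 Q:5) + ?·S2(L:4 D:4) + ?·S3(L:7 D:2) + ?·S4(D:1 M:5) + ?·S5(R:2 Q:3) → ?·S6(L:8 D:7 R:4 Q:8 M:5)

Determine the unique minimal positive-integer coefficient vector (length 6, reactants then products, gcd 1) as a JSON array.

L: 5·0+3·4+4·7+5·0+5·0 = 40 | 5·8 = 40
D: 5·2+3·4+4·2+5·1+5·0 = 35 | 5·7 = 35
R: 5·2+3·0+4·0+5·0+5·2 = 20 | 5·4 = 20
Q: 5·5+3·0+4·0+5·0+5·3 = 40 | 5·8 = 40
M: 5·0+3·0+4·0+5·5+5·0 = 25 | 5·5 = 25
gcd(5,3,4,5,5,5) = 1

Coefficients: [5, 3, 4, 5, 5, 5]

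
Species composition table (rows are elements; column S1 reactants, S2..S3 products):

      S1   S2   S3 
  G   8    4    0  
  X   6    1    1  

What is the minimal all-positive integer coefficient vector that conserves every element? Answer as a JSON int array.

G: 1·8 = 8 | 2·4+4·0 = 8
X: 1·6 = 6 | 2·1+4·1 = 6
gcd(1,2,4) = 1

Coefficients: [1, 2, 4]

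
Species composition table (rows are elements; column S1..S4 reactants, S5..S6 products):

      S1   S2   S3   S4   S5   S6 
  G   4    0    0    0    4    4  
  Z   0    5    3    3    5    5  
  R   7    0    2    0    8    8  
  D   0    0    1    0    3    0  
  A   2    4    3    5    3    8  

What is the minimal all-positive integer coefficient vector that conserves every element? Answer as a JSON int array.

Coefficients: [6, 3, 3, 2, 1, 5]

G: 6·4+3·0+3·0+2·0 = 24 | 1·4+5·4 = 24
Z: 6·0+3·5+3·3+2·3 = 30 | 1·5+5·5 = 30
R: 6·7+3·0+3·2+2·0 = 48 | 1·8+5·8 = 48
D: 6·0+3·0+3·1+2·0 = 3 | 1·3+5·0 = 3
A: 6·2+3·4+3·3+2·5 = 43 | 1·3+5·8 = 43
gcd(6,3,3,2,1,5) = 1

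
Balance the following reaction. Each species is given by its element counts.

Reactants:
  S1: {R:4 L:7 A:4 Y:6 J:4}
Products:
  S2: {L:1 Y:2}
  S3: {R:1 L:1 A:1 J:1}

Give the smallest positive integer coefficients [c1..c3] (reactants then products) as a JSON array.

Coefficients: [1, 3, 4]

R: 1·4 = 4 | 3·0+4·1 = 4
L: 1·7 = 7 | 3·1+4·1 = 7
A: 1·4 = 4 | 3·0+4·1 = 4
Y: 1·6 = 6 | 3·2+4·0 = 6
J: 1·4 = 4 | 3·0+4·1 = 4
gcd(1,3,4) = 1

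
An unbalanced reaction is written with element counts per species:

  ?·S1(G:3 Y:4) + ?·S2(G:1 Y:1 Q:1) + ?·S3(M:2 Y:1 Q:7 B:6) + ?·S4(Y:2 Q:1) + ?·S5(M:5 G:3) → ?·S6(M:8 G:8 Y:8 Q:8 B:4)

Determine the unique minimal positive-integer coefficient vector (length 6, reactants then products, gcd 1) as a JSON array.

M: 2·0+6·0+2·2+4·0+4·5 = 24 | 3·8 = 24
G: 2·3+6·1+2·0+4·0+4·3 = 24 | 3·8 = 24
Y: 2·4+6·1+2·1+4·2+4·0 = 24 | 3·8 = 24
Q: 2·0+6·1+2·7+4·1+4·0 = 24 | 3·8 = 24
B: 2·0+6·0+2·6+4·0+4·0 = 12 | 3·4 = 12
gcd(2,6,2,4,4,3) = 1

Coefficients: [2, 6, 2, 4, 4, 3]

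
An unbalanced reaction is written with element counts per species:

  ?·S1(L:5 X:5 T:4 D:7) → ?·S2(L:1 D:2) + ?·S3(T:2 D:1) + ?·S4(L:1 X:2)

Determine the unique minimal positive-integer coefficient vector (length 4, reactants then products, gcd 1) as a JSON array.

Coefficients: [2, 5, 4, 5]

L: 2·5 = 10 | 5·1+4·0+5·1 = 10
X: 2·5 = 10 | 5·0+4·0+5·2 = 10
T: 2·4 = 8 | 5·0+4·2+5·0 = 8
D: 2·7 = 14 | 5·2+4·1+5·0 = 14
gcd(2,5,4,5) = 1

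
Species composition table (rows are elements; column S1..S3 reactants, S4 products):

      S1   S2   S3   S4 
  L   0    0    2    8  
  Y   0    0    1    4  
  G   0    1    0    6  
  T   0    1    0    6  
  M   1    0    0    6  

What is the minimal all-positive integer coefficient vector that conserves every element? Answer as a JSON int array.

L: 6·0+6·0+4·2 = 8 | 1·8 = 8
Y: 6·0+6·0+4·1 = 4 | 1·4 = 4
G: 6·0+6·1+4·0 = 6 | 1·6 = 6
T: 6·0+6·1+4·0 = 6 | 1·6 = 6
M: 6·1+6·0+4·0 = 6 | 1·6 = 6
gcd(6,6,4,1) = 1

Coefficients: [6, 6, 4, 1]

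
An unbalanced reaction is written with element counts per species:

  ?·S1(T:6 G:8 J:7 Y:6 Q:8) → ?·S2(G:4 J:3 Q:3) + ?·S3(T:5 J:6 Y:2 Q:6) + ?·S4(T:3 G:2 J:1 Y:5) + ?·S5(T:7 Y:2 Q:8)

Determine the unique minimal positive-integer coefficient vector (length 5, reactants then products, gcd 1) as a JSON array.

Coefficients: [4, 6, 1, 4, 1]

T: 4·6 = 24 | 6·0+1·5+4·3+1·7 = 24
G: 4·8 = 32 | 6·4+1·0+4·2+1·0 = 32
J: 4·7 = 28 | 6·3+1·6+4·1+1·0 = 28
Y: 4·6 = 24 | 6·0+1·2+4·5+1·2 = 24
Q: 4·8 = 32 | 6·3+1·6+4·0+1·8 = 32
gcd(4,6,1,4,1) = 1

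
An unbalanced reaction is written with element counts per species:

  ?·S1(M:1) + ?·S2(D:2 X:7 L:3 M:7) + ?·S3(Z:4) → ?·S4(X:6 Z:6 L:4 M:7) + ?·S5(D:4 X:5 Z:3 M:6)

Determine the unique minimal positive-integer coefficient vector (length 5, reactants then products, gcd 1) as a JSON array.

D: 5·0+4·2+6·0 = 8 | 3·0+2·4 = 8
X: 5·0+4·7+6·0 = 28 | 3·6+2·5 = 28
Z: 5·0+4·0+6·4 = 24 | 3·6+2·3 = 24
L: 5·0+4·3+6·0 = 12 | 3·4+2·0 = 12
M: 5·1+4·7+6·0 = 33 | 3·7+2·6 = 33
gcd(5,4,6,3,2) = 1

Coefficients: [5, 4, 6, 3, 2]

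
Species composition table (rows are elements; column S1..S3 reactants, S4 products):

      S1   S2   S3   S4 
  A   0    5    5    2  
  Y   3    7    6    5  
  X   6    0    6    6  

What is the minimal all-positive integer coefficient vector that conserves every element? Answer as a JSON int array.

Coefficients: [4, 1, 1, 5]

A: 4·0+1·5+1·5 = 10 | 5·2 = 10
Y: 4·3+1·7+1·6 = 25 | 5·5 = 25
X: 4·6+1·0+1·6 = 30 | 5·6 = 30
gcd(4,1,1,5) = 1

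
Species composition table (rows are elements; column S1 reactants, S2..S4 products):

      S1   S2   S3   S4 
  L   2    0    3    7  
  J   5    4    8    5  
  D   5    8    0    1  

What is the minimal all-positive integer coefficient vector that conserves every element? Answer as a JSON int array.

L: 5·2 = 10 | 3·0+1·3+1·7 = 10
J: 5·5 = 25 | 3·4+1·8+1·5 = 25
D: 5·5 = 25 | 3·8+1·0+1·1 = 25
gcd(5,3,1,1) = 1

Coefficients: [5, 3, 1, 1]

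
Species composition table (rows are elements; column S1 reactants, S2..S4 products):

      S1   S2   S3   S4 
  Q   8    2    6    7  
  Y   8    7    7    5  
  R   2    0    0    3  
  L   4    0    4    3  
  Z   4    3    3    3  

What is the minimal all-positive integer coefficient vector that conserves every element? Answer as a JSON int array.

Coefficients: [6, 1, 3, 4]

Q: 6·8 = 48 | 1·2+3·6+4·7 = 48
Y: 6·8 = 48 | 1·7+3·7+4·5 = 48
R: 6·2 = 12 | 1·0+3·0+4·3 = 12
L: 6·4 = 24 | 1·0+3·4+4·3 = 24
Z: 6·4 = 24 | 1·3+3·3+4·3 = 24
gcd(6,1,3,4) = 1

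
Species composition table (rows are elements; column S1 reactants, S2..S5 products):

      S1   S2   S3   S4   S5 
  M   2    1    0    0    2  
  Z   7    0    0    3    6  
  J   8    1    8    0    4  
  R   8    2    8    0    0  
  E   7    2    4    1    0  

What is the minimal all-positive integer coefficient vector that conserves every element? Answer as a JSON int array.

Coefficients: [3, 4, 2, 5, 1]

M: 3·2 = 6 | 4·1+2·0+5·0+1·2 = 6
Z: 3·7 = 21 | 4·0+2·0+5·3+1·6 = 21
J: 3·8 = 24 | 4·1+2·8+5·0+1·4 = 24
R: 3·8 = 24 | 4·2+2·8+5·0+1·0 = 24
E: 3·7 = 21 | 4·2+2·4+5·1+1·0 = 21
gcd(3,4,2,5,1) = 1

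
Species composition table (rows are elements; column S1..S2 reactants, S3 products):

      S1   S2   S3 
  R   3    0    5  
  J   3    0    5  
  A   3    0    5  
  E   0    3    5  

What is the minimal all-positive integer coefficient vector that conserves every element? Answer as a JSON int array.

R: 5·3+5·0 = 15 | 3·5 = 15
J: 5·3+5·0 = 15 | 3·5 = 15
A: 5·3+5·0 = 15 | 3·5 = 15
E: 5·0+5·3 = 15 | 3·5 = 15
gcd(5,5,3) = 1

Coefficients: [5, 5, 3]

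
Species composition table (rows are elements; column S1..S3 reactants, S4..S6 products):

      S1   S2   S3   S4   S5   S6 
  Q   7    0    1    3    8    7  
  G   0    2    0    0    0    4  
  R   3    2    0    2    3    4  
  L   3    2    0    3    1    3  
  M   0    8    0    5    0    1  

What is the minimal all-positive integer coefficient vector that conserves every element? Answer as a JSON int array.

Q: 3·7+2·0+3·1 = 24 | 3·3+1·8+1·7 = 24
G: 3·0+2·2+3·0 = 4 | 3·0+1·0+1·4 = 4
R: 3·3+2·2+3·0 = 13 | 3·2+1·3+1·4 = 13
L: 3·3+2·2+3·0 = 13 | 3·3+1·1+1·3 = 13
M: 3·0+2·8+3·0 = 16 | 3·5+1·0+1·1 = 16
gcd(3,2,3,3,1,1) = 1

Coefficients: [3, 2, 3, 3, 1, 1]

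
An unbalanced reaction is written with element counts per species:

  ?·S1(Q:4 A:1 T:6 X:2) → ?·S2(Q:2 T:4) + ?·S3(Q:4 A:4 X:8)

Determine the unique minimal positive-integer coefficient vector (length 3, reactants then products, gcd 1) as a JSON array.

Q: 4·4 = 16 | 6·2+1·4 = 16
A: 4·1 = 4 | 6·0+1·4 = 4
T: 4·6 = 24 | 6·4+1·0 = 24
X: 4·2 = 8 | 6·0+1·8 = 8
gcd(4,6,1) = 1

Coefficients: [4, 6, 1]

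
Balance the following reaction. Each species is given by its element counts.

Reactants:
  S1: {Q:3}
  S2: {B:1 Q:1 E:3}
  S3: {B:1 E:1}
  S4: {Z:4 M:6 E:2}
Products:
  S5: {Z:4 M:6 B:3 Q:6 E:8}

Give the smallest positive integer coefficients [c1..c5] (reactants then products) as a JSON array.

Coefficients: [3, 3, 3, 2, 2]

Z: 3·0+3·0+3·0+2·4 = 8 | 2·4 = 8
M: 3·0+3·0+3·0+2·6 = 12 | 2·6 = 12
B: 3·0+3·1+3·1+2·0 = 6 | 2·3 = 6
Q: 3·3+3·1+3·0+2·0 = 12 | 2·6 = 12
E: 3·0+3·3+3·1+2·2 = 16 | 2·8 = 16
gcd(3,3,3,2,2) = 1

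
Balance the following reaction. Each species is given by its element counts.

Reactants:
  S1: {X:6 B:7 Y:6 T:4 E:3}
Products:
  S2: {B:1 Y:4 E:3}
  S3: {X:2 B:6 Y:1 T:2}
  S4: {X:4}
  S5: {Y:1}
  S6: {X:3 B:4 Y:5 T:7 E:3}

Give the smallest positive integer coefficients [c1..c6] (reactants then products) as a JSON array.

Coefficients: [6, 4, 5, 5, 5, 2]

X: 6·6 = 36 | 4·0+5·2+5·4+5·0+2·3 = 36
B: 6·7 = 42 | 4·1+5·6+5·0+5·0+2·4 = 42
Y: 6·6 = 36 | 4·4+5·1+5·0+5·1+2·5 = 36
T: 6·4 = 24 | 4·0+5·2+5·0+5·0+2·7 = 24
E: 6·3 = 18 | 4·3+5·0+5·0+5·0+2·3 = 18
gcd(6,4,5,5,5,2) = 1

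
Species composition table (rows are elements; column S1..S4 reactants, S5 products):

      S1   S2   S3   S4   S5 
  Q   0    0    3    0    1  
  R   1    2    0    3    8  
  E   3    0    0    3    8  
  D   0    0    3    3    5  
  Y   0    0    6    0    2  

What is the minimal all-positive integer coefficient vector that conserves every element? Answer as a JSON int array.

Q: 4·0+4·0+1·3+4·0 = 3 | 3·1 = 3
R: 4·1+4·2+1·0+4·3 = 24 | 3·8 = 24
E: 4·3+4·0+1·0+4·3 = 24 | 3·8 = 24
D: 4·0+4·0+1·3+4·3 = 15 | 3·5 = 15
Y: 4·0+4·0+1·6+4·0 = 6 | 3·2 = 6
gcd(4,4,1,4,3) = 1

Coefficients: [4, 4, 1, 4, 3]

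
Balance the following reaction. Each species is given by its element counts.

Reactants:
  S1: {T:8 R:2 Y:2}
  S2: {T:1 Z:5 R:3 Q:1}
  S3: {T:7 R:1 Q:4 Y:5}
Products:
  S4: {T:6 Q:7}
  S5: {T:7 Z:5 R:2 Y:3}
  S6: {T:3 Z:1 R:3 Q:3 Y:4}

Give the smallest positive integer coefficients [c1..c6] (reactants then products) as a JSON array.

Coefficients: [1, 5, 6, 2, 4, 5]

T: 1·8+5·1+6·7 = 55 | 2·6+4·7+5·3 = 55
Z: 1·0+5·5+6·0 = 25 | 2·0+4·5+5·1 = 25
R: 1·2+5·3+6·1 = 23 | 2·0+4·2+5·3 = 23
Q: 1·0+5·1+6·4 = 29 | 2·7+4·0+5·3 = 29
Y: 1·2+5·0+6·5 = 32 | 2·0+4·3+5·4 = 32
gcd(1,5,6,2,4,5) = 1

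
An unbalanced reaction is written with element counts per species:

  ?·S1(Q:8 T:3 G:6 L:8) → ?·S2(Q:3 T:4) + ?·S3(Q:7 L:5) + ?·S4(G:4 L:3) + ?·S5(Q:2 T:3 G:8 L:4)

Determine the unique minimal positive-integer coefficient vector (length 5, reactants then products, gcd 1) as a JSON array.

Q: 6·8 = 48 | 3·3+5·7+5·0+2·2 = 48
T: 6·3 = 18 | 3·4+5·0+5·0+2·3 = 18
G: 6·6 = 36 | 3·0+5·0+5·4+2·8 = 36
L: 6·8 = 48 | 3·0+5·5+5·3+2·4 = 48
gcd(6,3,5,5,2) = 1

Coefficients: [6, 3, 5, 5, 2]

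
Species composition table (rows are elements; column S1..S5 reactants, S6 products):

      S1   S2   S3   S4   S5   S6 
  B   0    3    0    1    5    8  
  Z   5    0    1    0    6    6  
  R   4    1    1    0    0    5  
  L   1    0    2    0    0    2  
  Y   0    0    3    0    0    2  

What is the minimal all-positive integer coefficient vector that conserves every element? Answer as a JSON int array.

B: 2·0+5·3+2·0+4·1+1·5 = 24 | 3·8 = 24
Z: 2·5+5·0+2·1+4·0+1·6 = 18 | 3·6 = 18
R: 2·4+5·1+2·1+4·0+1·0 = 15 | 3·5 = 15
L: 2·1+5·0+2·2+4·0+1·0 = 6 | 3·2 = 6
Y: 2·0+5·0+2·3+4·0+1·0 = 6 | 3·2 = 6
gcd(2,5,2,4,1,3) = 1

Coefficients: [2, 5, 2, 4, 1, 3]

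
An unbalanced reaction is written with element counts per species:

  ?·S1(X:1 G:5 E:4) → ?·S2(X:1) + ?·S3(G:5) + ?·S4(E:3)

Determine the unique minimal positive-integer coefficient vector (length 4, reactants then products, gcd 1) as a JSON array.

Coefficients: [3, 3, 3, 4]

X: 3·1 = 3 | 3·1+3·0+4·0 = 3
G: 3·5 = 15 | 3·0+3·5+4·0 = 15
E: 3·4 = 12 | 3·0+3·0+4·3 = 12
gcd(3,3,3,4) = 1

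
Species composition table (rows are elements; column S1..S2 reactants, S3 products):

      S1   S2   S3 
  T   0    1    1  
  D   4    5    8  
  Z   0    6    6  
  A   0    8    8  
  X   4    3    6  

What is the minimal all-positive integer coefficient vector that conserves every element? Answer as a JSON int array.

Coefficients: [3, 4, 4]

T: 3·0+4·1 = 4 | 4·1 = 4
D: 3·4+4·5 = 32 | 4·8 = 32
Z: 3·0+4·6 = 24 | 4·6 = 24
A: 3·0+4·8 = 32 | 4·8 = 32
X: 3·4+4·3 = 24 | 4·6 = 24
gcd(3,4,4) = 1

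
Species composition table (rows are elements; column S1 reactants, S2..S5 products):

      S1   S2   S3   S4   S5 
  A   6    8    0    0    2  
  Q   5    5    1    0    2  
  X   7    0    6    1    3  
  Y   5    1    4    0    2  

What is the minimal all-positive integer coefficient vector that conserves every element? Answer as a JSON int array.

A: 5·6 = 30 | 3·8+4·0+2·0+3·2 = 30
Q: 5·5 = 25 | 3·5+4·1+2·0+3·2 = 25
X: 5·7 = 35 | 3·0+4·6+2·1+3·3 = 35
Y: 5·5 = 25 | 3·1+4·4+2·0+3·2 = 25
gcd(5,3,4,2,3) = 1

Coefficients: [5, 3, 4, 2, 3]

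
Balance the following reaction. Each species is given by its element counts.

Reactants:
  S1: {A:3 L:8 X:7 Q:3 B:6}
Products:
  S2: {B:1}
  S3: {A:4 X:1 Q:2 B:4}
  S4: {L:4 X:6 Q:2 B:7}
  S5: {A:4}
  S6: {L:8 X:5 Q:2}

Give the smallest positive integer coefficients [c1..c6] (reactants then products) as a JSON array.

Coefficients: [4, 6, 1, 2, 2, 3]

A: 4·3 = 12 | 6·0+1·4+2·0+2·4+3·0 = 12
L: 4·8 = 32 | 6·0+1·0+2·4+2·0+3·8 = 32
X: 4·7 = 28 | 6·0+1·1+2·6+2·0+3·5 = 28
Q: 4·3 = 12 | 6·0+1·2+2·2+2·0+3·2 = 12
B: 4·6 = 24 | 6·1+1·4+2·7+2·0+3·0 = 24
gcd(4,6,1,2,2,3) = 1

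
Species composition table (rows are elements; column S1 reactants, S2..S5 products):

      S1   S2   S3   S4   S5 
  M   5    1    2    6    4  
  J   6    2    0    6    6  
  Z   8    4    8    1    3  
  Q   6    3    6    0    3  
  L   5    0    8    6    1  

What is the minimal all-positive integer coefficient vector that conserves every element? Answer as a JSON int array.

Coefficients: [3, 3, 1, 1, 1]

M: 3·5 = 15 | 3·1+1·2+1·6+1·4 = 15
J: 3·6 = 18 | 3·2+1·0+1·6+1·6 = 18
Z: 3·8 = 24 | 3·4+1·8+1·1+1·3 = 24
Q: 3·6 = 18 | 3·3+1·6+1·0+1·3 = 18
L: 3·5 = 15 | 3·0+1·8+1·6+1·1 = 15
gcd(3,3,1,1,1) = 1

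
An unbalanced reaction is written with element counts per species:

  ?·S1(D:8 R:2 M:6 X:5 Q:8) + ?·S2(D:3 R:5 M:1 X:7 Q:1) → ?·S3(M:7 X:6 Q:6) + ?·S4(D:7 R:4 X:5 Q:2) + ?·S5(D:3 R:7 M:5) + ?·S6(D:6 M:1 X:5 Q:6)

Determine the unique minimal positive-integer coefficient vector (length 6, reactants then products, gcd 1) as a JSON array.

D: 5·8+4·3 = 52 | 3·0+4·7+2·3+3·6 = 52
R: 5·2+4·5 = 30 | 3·0+4·4+2·7+3·0 = 30
M: 5·6+4·1 = 34 | 3·7+4·0+2·5+3·1 = 34
X: 5·5+4·7 = 53 | 3·6+4·5+2·0+3·5 = 53
Q: 5·8+4·1 = 44 | 3·6+4·2+2·0+3·6 = 44
gcd(5,4,3,4,2,3) = 1

Coefficients: [5, 4, 3, 4, 2, 3]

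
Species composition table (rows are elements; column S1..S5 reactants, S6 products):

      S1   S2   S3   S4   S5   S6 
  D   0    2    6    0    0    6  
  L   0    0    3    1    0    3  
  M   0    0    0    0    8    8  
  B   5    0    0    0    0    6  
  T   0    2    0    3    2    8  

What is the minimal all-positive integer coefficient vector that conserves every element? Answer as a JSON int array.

Coefficients: [6, 6, 3, 6, 5, 5]

D: 6·0+6·2+3·6+6·0+5·0 = 30 | 5·6 = 30
L: 6·0+6·0+3·3+6·1+5·0 = 15 | 5·3 = 15
M: 6·0+6·0+3·0+6·0+5·8 = 40 | 5·8 = 40
B: 6·5+6·0+3·0+6·0+5·0 = 30 | 5·6 = 30
T: 6·0+6·2+3·0+6·3+5·2 = 40 | 5·8 = 40
gcd(6,6,3,6,5,5) = 1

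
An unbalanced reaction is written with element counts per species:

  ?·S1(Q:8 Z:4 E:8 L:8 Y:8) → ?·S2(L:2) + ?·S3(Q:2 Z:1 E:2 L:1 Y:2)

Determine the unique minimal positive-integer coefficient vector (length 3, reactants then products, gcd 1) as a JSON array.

Q: 1·8 = 8 | 2·0+4·2 = 8
Z: 1·4 = 4 | 2·0+4·1 = 4
E: 1·8 = 8 | 2·0+4·2 = 8
L: 1·8 = 8 | 2·2+4·1 = 8
Y: 1·8 = 8 | 2·0+4·2 = 8
gcd(1,2,4) = 1

Coefficients: [1, 2, 4]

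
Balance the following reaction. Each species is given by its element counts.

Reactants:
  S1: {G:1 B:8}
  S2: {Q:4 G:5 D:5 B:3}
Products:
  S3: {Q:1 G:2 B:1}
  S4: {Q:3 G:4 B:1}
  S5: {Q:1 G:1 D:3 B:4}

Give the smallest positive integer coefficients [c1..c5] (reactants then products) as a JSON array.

Coefficients: [2, 3, 4, 1, 5]

Q: 2·0+3·4 = 12 | 4·1+1·3+5·1 = 12
G: 2·1+3·5 = 17 | 4·2+1·4+5·1 = 17
D: 2·0+3·5 = 15 | 4·0+1·0+5·3 = 15
B: 2·8+3·3 = 25 | 4·1+1·1+5·4 = 25
gcd(2,3,4,1,5) = 1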